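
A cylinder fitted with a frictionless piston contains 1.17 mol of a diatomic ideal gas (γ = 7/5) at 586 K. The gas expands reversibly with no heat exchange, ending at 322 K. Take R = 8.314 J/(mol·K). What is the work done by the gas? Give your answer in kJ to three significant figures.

Adiabatic ⇒ Q = 0, so W_by = −ΔU = nCᵥ(T₁ − T₂).
Cᵥ = 5R/2 = 20.79 J/(mol·K).
W = (1.17)(20.79)(586 − 322) = 6420 J.

W ≈ 6.42 kJ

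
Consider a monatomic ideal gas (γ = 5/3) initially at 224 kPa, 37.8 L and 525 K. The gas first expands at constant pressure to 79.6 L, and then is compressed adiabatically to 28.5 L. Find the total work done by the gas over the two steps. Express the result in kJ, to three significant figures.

W_total ≈ -16.9 kJ

Step 1 (isobaric): W = PΔV = (224 kPa)(79.6 − 37.8 L) = 9363 J.
After step 1: P = 224 kPa, V = 79.6 L, T = 1106 K.
Step 2 (adiabatic): W = (P₁V₁ − P₂V₂)/(γ−1) = (17830 − 35362)/0.667 = -26298 J.
W_total = 9363 − 26298 = -16935 J.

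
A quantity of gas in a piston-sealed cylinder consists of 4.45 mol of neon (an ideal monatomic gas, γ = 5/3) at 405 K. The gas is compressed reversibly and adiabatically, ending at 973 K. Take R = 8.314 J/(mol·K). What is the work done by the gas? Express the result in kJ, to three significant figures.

Adiabatic ⇒ Q = 0, so W_by = −ΔU = nCᵥ(T₁ − T₂).
Cᵥ = 3R/2 = 12.47 J/(mol·K).
W = (4.45)(12.47)(405 − 973) = -31522 J.

W ≈ -31.5 kJ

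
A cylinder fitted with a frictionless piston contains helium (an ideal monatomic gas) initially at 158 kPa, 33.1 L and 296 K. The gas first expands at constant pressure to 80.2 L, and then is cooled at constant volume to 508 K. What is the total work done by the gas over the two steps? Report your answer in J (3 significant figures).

W_total ≈ 7440 J

Step 1 (isobaric): W = PΔV = (158 kPa)(80.2 − 33.1 L) = 7442 J.
Step 2 (isochoric): W = 0 (constant volume).
W_total = 7442 + 0 = 7442 J.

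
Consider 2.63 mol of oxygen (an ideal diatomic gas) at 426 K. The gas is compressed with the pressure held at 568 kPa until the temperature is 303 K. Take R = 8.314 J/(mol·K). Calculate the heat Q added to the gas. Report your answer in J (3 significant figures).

Isobaric: W = nRΔT = (2.63)(8.314)(-123) = -2689 J.
ΔU = nCᵥΔT with Cᵥ = 5R/2: ΔU = (2.63)(20.79)(-123) = -6724 J.
Q = ΔU + W = -6724 − 2689 = -9413 J.

Q ≈ -9410 J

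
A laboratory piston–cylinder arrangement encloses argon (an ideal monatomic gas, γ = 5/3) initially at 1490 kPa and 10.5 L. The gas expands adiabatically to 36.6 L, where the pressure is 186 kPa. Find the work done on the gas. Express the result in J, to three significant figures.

Adiabatic: W = (P₁V₁ − P₂V₂)/(γ − 1) with γ = 5/3.
P₁V₁ = 15645 J, P₂V₂ = 6808 J.
W = (15645 − 6808) / 0.6667 = 13256 J.
Work on gas = −W_by = -13256 J.

W ≈ -13300 J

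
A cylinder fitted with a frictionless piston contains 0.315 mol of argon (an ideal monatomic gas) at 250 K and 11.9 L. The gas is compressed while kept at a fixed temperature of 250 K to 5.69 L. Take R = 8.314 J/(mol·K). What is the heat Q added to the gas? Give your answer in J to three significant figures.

Isothermal ⇒ ΔU = 0, so Q = W = nRT ln(V₂/V₁).
Q = (0.315)(8.314)(250) ln(5.69/11.9) = 654.7 × -0.7378 = -483.1 J.

Q ≈ -483 J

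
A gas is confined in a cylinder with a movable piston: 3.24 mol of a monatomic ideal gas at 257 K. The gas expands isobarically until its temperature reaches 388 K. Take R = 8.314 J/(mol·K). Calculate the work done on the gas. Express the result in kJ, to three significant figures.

W ≈ -3.53 kJ

Isobaric: W = P ΔV = nR ΔT.
W = (3.24)(8.314)(388 − 257) = 3529 J.
Work on gas = −W_by = -3529 J.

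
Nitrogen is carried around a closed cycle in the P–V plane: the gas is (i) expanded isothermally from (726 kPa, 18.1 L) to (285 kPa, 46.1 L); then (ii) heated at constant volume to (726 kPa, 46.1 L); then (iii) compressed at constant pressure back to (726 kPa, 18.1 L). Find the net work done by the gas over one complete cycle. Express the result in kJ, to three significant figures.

Leg (i): W = PᵢVᵢ ln(V_f/Vᵢ) = (13141) ln(46.1/18.1) = 12285 J.
Leg (ii): W = 0.
Leg (iii): W = PΔV = (726)(18.1 − 46.1) = -20328 J.
W_net = 12285 − 20328 = -8043 J.

W_net ≈ -8.04 kJ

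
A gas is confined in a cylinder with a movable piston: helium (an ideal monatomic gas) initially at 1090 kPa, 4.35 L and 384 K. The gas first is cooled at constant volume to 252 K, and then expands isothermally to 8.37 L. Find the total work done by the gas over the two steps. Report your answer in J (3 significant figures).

W_total ≈ 2040 J

Step 1 (isochoric): W = 0 (constant volume).
After step 1: P = 715.3 kPa (V unchanged).
Step 2 (isothermal): W = P₁V₁ ln(V₂/V₁) = (3112) ln(8.37/4.35) = 2036 J.
W_total = 0 + 2036 = 2036 J.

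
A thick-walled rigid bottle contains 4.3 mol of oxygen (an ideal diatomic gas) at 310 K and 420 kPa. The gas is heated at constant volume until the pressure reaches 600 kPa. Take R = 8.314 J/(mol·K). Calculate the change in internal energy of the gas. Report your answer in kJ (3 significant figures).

ΔU ≈ 11.9 kJ

Constant volume ⇒ W = 0, so Q = ΔU = nCᵥΔT with Cᵥ = 5R/2 = 20.79 J/(mol·K).
At constant V, T₂/T₁ = P₂/P₁ ⇒ ΔT = T₁(P₂/P₁ − 1) = 310·(600/420 − 1) = 132.9 K.
ΔU = (4.3)(20.79)(132.9) = 11874 J.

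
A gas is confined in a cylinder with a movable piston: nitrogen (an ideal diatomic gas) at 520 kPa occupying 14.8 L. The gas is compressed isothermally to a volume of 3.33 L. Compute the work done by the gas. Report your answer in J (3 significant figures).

W ≈ -11500 J

Isothermal: W = nRT ln(V₂/V₁) = P₁V₁ ln(V₂/V₁).
P₁V₁ = (520 kPa)(14.8 L) = 7696 J.
W = 7696 × ln(3.33/14.8) = 7696 × -1.492
W_by_gas = -11480 J.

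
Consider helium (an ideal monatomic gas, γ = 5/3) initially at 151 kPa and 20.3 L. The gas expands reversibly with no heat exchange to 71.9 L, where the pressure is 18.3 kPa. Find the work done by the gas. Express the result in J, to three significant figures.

W ≈ 2620 J

Adiabatic: W = (P₁V₁ − P₂V₂)/(γ − 1) with γ = 5/3.
P₁V₁ = 3065 J, P₂V₂ = 1316 J.
W = (3065 − 1316) / 0.6667 = 2624 J.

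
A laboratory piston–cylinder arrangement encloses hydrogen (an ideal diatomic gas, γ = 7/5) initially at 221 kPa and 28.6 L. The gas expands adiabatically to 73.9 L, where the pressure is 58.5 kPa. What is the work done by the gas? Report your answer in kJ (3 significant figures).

Adiabatic: W = (P₁V₁ − P₂V₂)/(γ − 1) with γ = 7/5.
P₁V₁ = 6321 J, P₂V₂ = 4323 J.
W = (6321 − 4323) / 0.4 = 4994 J.

W ≈ 4.99 kJ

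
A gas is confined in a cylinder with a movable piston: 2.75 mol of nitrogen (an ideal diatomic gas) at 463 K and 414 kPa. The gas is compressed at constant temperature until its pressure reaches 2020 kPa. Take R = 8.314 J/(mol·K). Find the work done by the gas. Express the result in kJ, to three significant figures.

W ≈ -16.8 kJ

Isothermal process: W = nRT ln(V₂/V₁) = nRT ln(P₁/P₂).
W = (2.75)(8.314)(463) × ln(414/2020)
  = 10586 × ln(0.205) = 10586 × -1.585
W_by_gas = -16778 J.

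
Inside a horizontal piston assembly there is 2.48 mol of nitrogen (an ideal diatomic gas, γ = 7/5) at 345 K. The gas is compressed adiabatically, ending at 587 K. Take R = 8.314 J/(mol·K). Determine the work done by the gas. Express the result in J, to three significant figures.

Adiabatic ⇒ Q = 0, so W_by = −ΔU = nCᵥ(T₁ − T₂).
Cᵥ = 5R/2 = 20.79 J/(mol·K).
W = (2.48)(20.79)(345 − 587) = -12474 J.

W ≈ -12500 J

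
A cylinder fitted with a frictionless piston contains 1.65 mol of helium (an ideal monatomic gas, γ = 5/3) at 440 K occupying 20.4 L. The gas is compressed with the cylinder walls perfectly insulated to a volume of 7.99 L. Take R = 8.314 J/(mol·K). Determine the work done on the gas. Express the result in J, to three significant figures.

Adiabatic: TV^(γ−1) = const with γ = 5/3.
T₂ = T₁ (V₁/V₂)^(γ−1) = 440 × (20.4/7.99)^0.667 = 440 × 1.868 = 821.9 K.
W_by = nCᵥ(T₁ − T₂) = (1.65)(12.47)(440 − 821.9) = -7859 J.
Work on gas = −W_by = 7859 J.

W ≈ 7860 J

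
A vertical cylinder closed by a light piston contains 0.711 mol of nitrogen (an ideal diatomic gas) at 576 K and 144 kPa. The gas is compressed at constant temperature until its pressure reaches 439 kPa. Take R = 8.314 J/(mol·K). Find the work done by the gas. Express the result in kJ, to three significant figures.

W ≈ -3.80 kJ

Isothermal process: W = nRT ln(V₂/V₁) = nRT ln(P₁/P₂).
W = (0.711)(8.314)(576) × ln(144/439)
  = 3405 × ln(0.328) = 3405 × -1.115
W_by_gas = -3795 J.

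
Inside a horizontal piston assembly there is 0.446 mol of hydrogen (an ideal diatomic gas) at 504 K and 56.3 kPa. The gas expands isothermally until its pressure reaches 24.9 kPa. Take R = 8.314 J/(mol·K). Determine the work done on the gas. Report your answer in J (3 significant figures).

W ≈ -1520 J

Isothermal process: W = nRT ln(V₂/V₁) = nRT ln(P₁/P₂).
W = (0.446)(8.314)(504) × ln(56.3/24.9)
  = 1869 × ln(2.261) = 1869 × 0.8158
W_by_gas = 1525 J; work on gas = −W_by = -1525 J.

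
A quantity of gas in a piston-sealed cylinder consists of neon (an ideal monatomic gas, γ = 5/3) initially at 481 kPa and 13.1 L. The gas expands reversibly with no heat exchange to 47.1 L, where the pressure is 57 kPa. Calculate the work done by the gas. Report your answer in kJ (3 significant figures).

Adiabatic: W = (P₁V₁ − P₂V₂)/(γ − 1) with γ = 5/3.
P₁V₁ = 6301 J, P₂V₂ = 2685 J.
W = (6301 − 2685) / 0.6667 = 5425 J.

W ≈ 5.42 kJ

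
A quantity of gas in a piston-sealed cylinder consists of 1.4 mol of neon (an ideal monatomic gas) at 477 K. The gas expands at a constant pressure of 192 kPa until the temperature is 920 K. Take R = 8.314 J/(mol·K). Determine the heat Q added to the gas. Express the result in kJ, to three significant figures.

Q ≈ 12.9 kJ

Isobaric: W = nRΔT = (1.4)(8.314)(443) = 5156 J.
ΔU = nCᵥΔT with Cᵥ = 3R/2: ΔU = (1.4)(12.47)(443) = 7735 J.
Q = ΔU + W = 7735 + 5156 = 12891 J.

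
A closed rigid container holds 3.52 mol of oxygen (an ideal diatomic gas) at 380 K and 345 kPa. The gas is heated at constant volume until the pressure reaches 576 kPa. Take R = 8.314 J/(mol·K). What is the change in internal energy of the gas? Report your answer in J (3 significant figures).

Constant volume ⇒ W = 0, so Q = ΔU = nCᵥΔT with Cᵥ = 5R/2 = 20.79 J/(mol·K).
At constant V, T₂/T₁ = P₂/P₁ ⇒ ΔT = T₁(P₂/P₁ − 1) = 380·(576/345 − 1) = 254.4 K.
ΔU = (3.52)(20.79)(254.4) = 18615 J.

ΔU ≈ 18600 J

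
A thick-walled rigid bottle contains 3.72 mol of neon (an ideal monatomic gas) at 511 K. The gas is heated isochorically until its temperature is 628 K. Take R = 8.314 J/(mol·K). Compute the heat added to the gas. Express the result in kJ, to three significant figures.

Q ≈ 5.43 kJ

Constant volume ⇒ W = 0, so Q = ΔU = nCᵥΔT with Cᵥ = 3R/2 = 12.47 J/(mol·K).
ΔU = (3.72)(12.47)(628 − 511) = 5428 J.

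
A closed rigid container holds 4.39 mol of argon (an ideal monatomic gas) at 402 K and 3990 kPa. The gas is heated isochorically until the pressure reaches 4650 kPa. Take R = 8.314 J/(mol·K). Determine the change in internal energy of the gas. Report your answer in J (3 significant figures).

ΔU ≈ 3640 J

Constant volume ⇒ W = 0, so Q = ΔU = nCᵥΔT with Cᵥ = 3R/2 = 12.47 J/(mol·K).
At constant V, T₂/T₁ = P₂/P₁ ⇒ ΔT = T₁(P₂/P₁ − 1) = 402·(4650/3990 − 1) = 66.5 K.
ΔU = (4.39)(12.47)(66.5) = 3641 J.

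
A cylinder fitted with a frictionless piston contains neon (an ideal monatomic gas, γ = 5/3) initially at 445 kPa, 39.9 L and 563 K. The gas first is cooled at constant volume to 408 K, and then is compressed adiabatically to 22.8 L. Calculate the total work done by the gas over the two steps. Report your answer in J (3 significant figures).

Step 1 (isochoric): W = 0 (constant volume).
After step 1: P = 322.5 kPa (V unchanged).
Step 2 (adiabatic): W = (P₁V₁ − P₂V₂)/(γ−1) = (12867 − 18686)/0.667 = -8728 J.
W_total = 0 − 8728 = -8728 J.

W_total ≈ -8730 J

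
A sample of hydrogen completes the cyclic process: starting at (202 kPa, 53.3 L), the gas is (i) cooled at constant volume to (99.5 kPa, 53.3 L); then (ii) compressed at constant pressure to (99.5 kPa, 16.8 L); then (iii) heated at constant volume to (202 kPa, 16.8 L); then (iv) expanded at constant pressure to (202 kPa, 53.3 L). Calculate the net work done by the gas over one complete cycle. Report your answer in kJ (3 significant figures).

Constant-volume legs do no work.
W(ii) = (99.5)(16.8 − 53.3) = -3632 J; W(iv) = (202)(53.3 − 16.8) = 7373 J.
W_net = -3632 + 7373 = 3741 J (the clockwise enclosed area).

W_net ≈ 3.74 kJ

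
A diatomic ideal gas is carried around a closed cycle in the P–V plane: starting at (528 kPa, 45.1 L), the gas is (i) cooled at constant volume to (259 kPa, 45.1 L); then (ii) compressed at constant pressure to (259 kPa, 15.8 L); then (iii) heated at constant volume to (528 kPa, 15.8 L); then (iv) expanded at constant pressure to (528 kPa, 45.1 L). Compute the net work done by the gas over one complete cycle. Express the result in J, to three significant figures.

W_net ≈ 7880 J

Constant-volume legs do no work.
W(ii) = (259)(15.8 − 45.1) = -7589 J; W(iv) = (528)(45.1 − 15.8) = 15470 J.
W_net = -7589 + 15470 = 7882 J (the clockwise enclosed area).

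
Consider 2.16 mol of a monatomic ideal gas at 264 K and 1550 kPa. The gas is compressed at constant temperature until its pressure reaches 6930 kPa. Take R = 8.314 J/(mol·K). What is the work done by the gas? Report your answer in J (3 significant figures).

Isothermal process: W = nRT ln(V₂/V₁) = nRT ln(P₁/P₂).
W = (2.16)(8.314)(264) × ln(1550/6930)
  = 4741 × ln(0.2237) = 4741 × -1.498
W_by_gas = -7100 J.

W ≈ -7100 J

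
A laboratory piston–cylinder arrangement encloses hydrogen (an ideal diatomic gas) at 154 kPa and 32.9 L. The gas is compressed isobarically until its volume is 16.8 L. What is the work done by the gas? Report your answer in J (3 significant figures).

W ≈ -2480 J

Isobaric: W = P ΔV.
W = (154 kPa)(16.8 − 32.9 L) = (154)(-16.1) = -2479 J.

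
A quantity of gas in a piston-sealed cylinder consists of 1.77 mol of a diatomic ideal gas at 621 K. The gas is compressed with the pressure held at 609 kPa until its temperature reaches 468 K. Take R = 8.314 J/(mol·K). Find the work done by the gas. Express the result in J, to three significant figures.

W ≈ -2250 J

Isobaric: W = P ΔV = nR ΔT.
W = (1.77)(8.314)(468 − 621) = -2252 J.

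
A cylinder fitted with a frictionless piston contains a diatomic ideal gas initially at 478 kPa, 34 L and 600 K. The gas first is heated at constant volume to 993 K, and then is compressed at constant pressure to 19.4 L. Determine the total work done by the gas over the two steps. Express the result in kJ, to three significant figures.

Step 1 (isochoric): W = 0 (constant volume).
After step 1: P = 791.1 kPa (V unchanged).
Step 2 (isobaric): W = PΔV = (791.1 kPa)(19.4 − 34 L) = -11550 J.
W_total = 0 − 11550 = -11550 J.

W_total ≈ -11.5 kJ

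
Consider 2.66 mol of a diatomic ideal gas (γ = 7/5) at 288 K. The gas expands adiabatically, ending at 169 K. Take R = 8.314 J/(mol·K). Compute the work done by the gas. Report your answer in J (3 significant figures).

Adiabatic ⇒ Q = 0, so W_by = −ΔU = nCᵥ(T₁ − T₂).
Cᵥ = 5R/2 = 20.79 J/(mol·K).
W = (2.66)(20.79)(288 − 169) = 6579 J.

W ≈ 6580 J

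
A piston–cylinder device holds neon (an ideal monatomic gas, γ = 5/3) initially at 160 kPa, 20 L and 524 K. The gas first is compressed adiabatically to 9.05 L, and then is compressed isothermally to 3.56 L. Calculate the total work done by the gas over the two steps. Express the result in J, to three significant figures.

W_total ≈ -8410 J

Step 1 (adiabatic): W = (P₁V₁ − P₂V₂)/(γ−1) = (3200 − 5429)/0.667 = -3344 J.
After step 1: P = 599.9 kPa, V = 9.05 L, T = 889 K.
Step 2 (isothermal): W = P₁V₁ ln(V₂/V₁) = (5429) ln(3.56/9.05) = -5065 J.
W_total = -3344 − 5065 = -8409 J.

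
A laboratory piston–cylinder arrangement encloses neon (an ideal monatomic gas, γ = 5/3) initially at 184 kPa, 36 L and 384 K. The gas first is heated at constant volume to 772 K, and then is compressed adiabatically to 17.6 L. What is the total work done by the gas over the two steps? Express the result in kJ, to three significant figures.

Step 1 (isochoric): W = 0 (constant volume).
After step 1: P = 369.9 kPa (V unchanged).
Step 2 (adiabatic): W = (P₁V₁ − P₂V₂)/(γ−1) = (13317 − 21459)/0.667 = -12212 J.
W_total = 0 − 12212 = -12212 J.

W_total ≈ -12.2 kJ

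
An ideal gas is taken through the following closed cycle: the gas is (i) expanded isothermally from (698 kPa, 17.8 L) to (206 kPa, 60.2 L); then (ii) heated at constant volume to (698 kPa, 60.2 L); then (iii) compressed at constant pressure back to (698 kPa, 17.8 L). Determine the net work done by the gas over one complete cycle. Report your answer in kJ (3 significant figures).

Leg (i): W = PᵢVᵢ ln(V_f/Vᵢ) = (12424) ln(60.2/17.8) = 15139 J.
Leg (ii): W = 0.
Leg (iii): W = PΔV = (698)(17.8 − 60.2) = -29595 J.
W_net = 15139 − 29595 = -14456 J.

W_net ≈ -14.5 kJ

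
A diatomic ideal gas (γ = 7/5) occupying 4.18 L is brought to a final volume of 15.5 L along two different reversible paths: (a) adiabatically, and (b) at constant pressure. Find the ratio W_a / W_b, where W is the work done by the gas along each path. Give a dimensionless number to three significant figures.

W_a / W_b ≈ 0.377

Path (a) adiabatic: W = P₁V₁(1 − (V₁/V₂)^(γ−1))/(γ−1) → W_a/(P₁V₁) = 1.02.
Path (b) isobaric: W = P₁(V₂ − V₁) → W_b/(P₁V₁) = 2.708.
W_a / W_b = 1.02 / 2.708 = 0.3766.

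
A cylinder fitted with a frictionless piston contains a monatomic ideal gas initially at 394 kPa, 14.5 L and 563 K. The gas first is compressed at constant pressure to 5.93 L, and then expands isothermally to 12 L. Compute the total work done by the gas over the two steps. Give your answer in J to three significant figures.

Step 1 (isobaric): W = PΔV = (394 kPa)(5.93 − 14.5 L) = -3377 J.
After step 1: P = 394 kPa, V = 5.93 L, T = 230.2 K.
Step 2 (isothermal): W = P₁V₁ ln(V₂/V₁) = (2336) ln(12/5.93) = 1647 J.
W_total = -3377 + 1647 = -1730 J.

W_total ≈ -1730 J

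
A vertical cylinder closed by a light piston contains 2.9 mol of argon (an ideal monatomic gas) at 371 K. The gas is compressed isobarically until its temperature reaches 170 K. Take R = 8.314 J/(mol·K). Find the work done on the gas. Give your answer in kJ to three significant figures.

Isobaric: W = P ΔV = nR ΔT.
W = (2.9)(8.314)(170 − 371) = -4846 J.
Work on gas = −W_by = 4846 J.

W ≈ 4.85 kJ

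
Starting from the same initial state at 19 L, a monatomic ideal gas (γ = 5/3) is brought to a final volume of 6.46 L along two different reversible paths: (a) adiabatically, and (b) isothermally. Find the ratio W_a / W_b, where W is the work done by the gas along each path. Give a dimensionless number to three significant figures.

Path (a) adiabatic: W = P₁V₁(1 − (V₁/V₂)^(γ−1))/(γ−1) → W_a/(P₁V₁) = -1.579.
Path (b) isothermal: W = P₁V₁ ln(V₂/V₁) → W_b/(P₁V₁) = -1.079.
W_a / W_b = -1.579 / -1.079 = 1.464.

W_a / W_b ≈ 1.46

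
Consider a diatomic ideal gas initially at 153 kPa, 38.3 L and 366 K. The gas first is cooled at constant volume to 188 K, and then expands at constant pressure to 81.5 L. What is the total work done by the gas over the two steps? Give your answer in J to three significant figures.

W_total ≈ 3400 J

Step 1 (isochoric): W = 0 (constant volume).
After step 1: P = 78.59 kPa (V unchanged).
Step 2 (isobaric): W = PΔV = (78.59 kPa)(81.5 − 38.3 L) = 3395 J.
W_total = 0 + 3395 = 3395 J.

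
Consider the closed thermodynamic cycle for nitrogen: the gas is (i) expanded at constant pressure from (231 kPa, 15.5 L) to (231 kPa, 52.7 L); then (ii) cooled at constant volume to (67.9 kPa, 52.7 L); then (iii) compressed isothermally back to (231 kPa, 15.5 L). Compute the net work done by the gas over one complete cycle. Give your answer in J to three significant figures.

W_net ≈ 4210 J

Leg (i): W = PΔV = (231)(52.7 − 15.5) = 8593 J.
Leg (ii): W = 0.
Leg (iii): W = PᵢVᵢ ln(V_f/Vᵢ) = (3578) ln(15.5/52.7) = -4379 J.
W_net = 8593 − 4379 = 4214 J.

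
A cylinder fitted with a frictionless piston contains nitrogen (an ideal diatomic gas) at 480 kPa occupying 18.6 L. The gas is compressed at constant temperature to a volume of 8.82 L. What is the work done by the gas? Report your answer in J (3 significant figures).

W ≈ -6660 J

Isothermal: W = nRT ln(V₂/V₁) = P₁V₁ ln(V₂/V₁).
P₁V₁ = (480 kPa)(18.6 L) = 8928 J.
W = 8928 × ln(8.82/18.6) = 8928 × -0.7461
W_by_gas = -6662 J.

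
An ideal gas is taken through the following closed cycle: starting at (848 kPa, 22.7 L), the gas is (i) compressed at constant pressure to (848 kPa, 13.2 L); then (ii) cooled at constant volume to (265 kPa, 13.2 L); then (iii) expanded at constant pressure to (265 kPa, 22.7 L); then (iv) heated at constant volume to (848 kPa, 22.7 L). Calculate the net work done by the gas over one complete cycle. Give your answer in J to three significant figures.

W_net ≈ -5540 J

Constant-volume legs do no work.
W(i) = (848)(13.2 − 22.7) = -8056 J; W(iii) = (265)(22.7 − 13.2) = 2518 J.
W_net = -8056 + 2518 = -5538 J (the counter-clockwise enclosed area).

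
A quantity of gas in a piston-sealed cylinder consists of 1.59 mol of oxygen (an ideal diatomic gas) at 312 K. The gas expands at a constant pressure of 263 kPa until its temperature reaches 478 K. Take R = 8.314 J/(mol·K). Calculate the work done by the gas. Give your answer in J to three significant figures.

Isobaric: W = P ΔV = nR ΔT.
W = (1.59)(8.314)(478 − 312) = 2194 J.

W ≈ 2190 J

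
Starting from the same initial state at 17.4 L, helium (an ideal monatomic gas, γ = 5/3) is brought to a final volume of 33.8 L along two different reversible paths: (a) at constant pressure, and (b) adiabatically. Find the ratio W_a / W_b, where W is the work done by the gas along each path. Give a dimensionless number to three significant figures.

W_a / W_b ≈ 1.76

Path (a) isobaric: W = P₁(V₂ − V₁) → W_a/(P₁V₁) = 0.9425.
Path (b) adiabatic: W = P₁V₁(1 − (V₁/V₂)^(γ−1))/(γ−1) → W_b/(P₁V₁) = 0.5365.
W_a / W_b = 0.9425 / 0.5365 = 1.757.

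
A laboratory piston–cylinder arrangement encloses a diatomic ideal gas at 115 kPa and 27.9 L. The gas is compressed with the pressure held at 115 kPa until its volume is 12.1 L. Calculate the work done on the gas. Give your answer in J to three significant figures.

W ≈ 1820 J

Isobaric: W = P ΔV.
W = (115 kPa)(12.1 − 27.9 L) = (115)(-15.8) = -1817 J.
Work on gas = −W_by = 1817 J.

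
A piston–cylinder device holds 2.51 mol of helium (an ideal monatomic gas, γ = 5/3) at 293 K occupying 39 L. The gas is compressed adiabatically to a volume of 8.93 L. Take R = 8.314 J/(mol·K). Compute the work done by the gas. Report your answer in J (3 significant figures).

Adiabatic: TV^(γ−1) = const with γ = 5/3.
T₂ = T₁ (V₁/V₂)^(γ−1) = 293 × (39/8.93)^0.667 = 293 × 2.672 = 782.8 K.
W_by = nCᵥ(T₁ − T₂) = (2.51)(12.47)(293 − 782.8) = -15333 J.

W ≈ -15300 J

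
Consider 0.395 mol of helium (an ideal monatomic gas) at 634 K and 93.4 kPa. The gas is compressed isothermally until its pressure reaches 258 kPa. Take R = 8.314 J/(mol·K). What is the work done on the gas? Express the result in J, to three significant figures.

Isothermal process: W = nRT ln(V₂/V₁) = nRT ln(P₁/P₂).
W = (0.395)(8.314)(634) × ln(93.4/258)
  = 2082 × ln(0.362) = 2082 × -1.016
W_by_gas = -2116 J; work on gas = −W_by = 2116 J.

W ≈ 2120 J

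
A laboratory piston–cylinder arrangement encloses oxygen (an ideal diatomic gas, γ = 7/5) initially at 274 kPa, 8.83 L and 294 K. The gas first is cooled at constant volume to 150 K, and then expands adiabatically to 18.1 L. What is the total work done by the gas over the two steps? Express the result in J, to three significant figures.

Step 1 (isochoric): W = 0 (constant volume).
After step 1: P = 139.8 kPa (V unchanged).
Step 2 (adiabatic): W = (P₁V₁ − P₂V₂)/(γ−1) = (1234 − 926.3)/0.4 = 770.2 J.
W_total = 0 + 770.2 = 770.2 J.

W_total ≈ 770 J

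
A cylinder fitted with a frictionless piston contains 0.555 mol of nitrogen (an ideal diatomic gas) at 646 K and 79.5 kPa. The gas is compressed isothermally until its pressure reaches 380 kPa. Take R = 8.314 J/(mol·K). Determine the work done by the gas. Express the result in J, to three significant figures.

Isothermal process: W = nRT ln(V₂/V₁) = nRT ln(P₁/P₂).
W = (0.555)(8.314)(646) × ln(79.5/380)
  = 2981 × ln(0.2092) = 2981 × -1.564
W_by_gas = -4663 J.

W ≈ -4660 J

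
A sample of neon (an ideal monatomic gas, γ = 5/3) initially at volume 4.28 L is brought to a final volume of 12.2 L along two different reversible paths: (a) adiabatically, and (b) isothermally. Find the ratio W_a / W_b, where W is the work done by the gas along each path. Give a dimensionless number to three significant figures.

W_a / W_b ≈ 0.720

Path (a) adiabatic: W = P₁V₁(1 − (V₁/V₂)^(γ−1))/(γ−1) → W_a/(P₁V₁) = 0.7539.
Path (b) isothermal: W = P₁V₁ ln(V₂/V₁) → W_b/(P₁V₁) = 1.047.
W_a / W_b = 0.7539 / 1.047 = 0.7197.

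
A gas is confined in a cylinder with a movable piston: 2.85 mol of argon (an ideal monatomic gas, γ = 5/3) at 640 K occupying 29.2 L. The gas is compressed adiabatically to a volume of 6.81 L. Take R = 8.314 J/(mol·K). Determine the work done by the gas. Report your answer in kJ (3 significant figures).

W ≈ -37.3 kJ

Adiabatic: TV^(γ−1) = const with γ = 5/3.
T₂ = T₁ (V₁/V₂)^(γ−1) = 640 × (29.2/6.81)^0.667 = 640 × 2.639 = 1689 K.
W_by = nCᵥ(T₁ − T₂) = (2.85)(12.47)(640 − 1689) = -37290 J.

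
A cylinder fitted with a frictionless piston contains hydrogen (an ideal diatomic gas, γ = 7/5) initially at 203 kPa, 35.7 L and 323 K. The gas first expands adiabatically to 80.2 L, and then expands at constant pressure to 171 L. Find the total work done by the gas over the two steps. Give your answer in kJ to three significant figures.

Step 1 (adiabatic): W = (P₁V₁ − P₂V₂)/(γ−1) = (7247 − 5243)/0.4 = 5011 J.
After step 1: P = 65.37 kPa, V = 80.2 L, T = 233.7 K.
Step 2 (isobaric): W = PΔV = (65.37 kPa)(171 − 80.2 L) = 5936 J.
W_total = 5011 + 5936 = 10947 J.

W_total ≈ 10.9 kJ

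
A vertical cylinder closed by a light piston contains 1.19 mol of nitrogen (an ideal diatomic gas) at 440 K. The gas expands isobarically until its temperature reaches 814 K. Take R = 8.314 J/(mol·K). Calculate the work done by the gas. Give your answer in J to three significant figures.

W ≈ 3700 J

Isobaric: W = P ΔV = nR ΔT.
W = (1.19)(8.314)(814 − 440) = 3700 J.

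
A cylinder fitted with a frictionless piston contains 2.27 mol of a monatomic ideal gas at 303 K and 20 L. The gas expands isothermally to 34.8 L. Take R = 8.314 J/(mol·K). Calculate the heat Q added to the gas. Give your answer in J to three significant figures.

Isothermal ⇒ ΔU = 0, so Q = W = nRT ln(V₂/V₁).
Q = (2.27)(8.314)(303) ln(34.8/20) = 5718 × 0.5539 = 3167 J.

Q ≈ 3170 J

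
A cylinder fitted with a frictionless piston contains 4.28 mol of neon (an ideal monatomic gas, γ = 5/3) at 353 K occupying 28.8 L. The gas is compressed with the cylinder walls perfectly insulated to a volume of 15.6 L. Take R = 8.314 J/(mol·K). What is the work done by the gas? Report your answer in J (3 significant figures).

Adiabatic: TV^(γ−1) = const with γ = 5/3.
T₂ = T₁ (V₁/V₂)^(γ−1) = 353 × (28.8/15.6)^0.667 = 353 × 1.505 = 531.2 K.
W_by = nCᵥ(T₁ − T₂) = (4.28)(12.47)(353 − 531.2) = -9513 J.

W ≈ -9510 J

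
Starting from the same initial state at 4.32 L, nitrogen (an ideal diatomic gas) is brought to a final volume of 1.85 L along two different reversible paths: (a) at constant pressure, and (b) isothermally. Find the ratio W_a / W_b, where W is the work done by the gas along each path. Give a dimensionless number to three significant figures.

W_a / W_b ≈ 0.674

Path (a) isobaric: W = P₁(V₂ − V₁) → W_a/(P₁V₁) = -0.5718.
Path (b) isothermal: W = P₁V₁ ln(V₂/V₁) → W_b/(P₁V₁) = -0.8481.
W_a / W_b = -0.5718 / -0.8481 = 0.6742.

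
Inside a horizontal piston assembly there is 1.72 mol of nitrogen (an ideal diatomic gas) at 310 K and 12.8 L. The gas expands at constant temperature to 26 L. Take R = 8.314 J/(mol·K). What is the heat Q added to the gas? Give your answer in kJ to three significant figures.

Q ≈ 3.14 kJ

Isothermal ⇒ ΔU = 0, so Q = W = nRT ln(V₂/V₁).
Q = (1.72)(8.314)(310) ln(26/12.8) = 4433 × 0.7087 = 3141 J.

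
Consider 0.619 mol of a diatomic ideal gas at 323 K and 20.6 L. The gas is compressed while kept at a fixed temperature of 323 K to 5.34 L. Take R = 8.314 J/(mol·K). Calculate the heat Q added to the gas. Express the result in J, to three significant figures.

Isothermal ⇒ ΔU = 0, so Q = W = nRT ln(V₂/V₁).
Q = (0.619)(8.314)(323) ln(5.34/20.6) = 1662 × -1.35 = -2244 J.

Q ≈ -2240 J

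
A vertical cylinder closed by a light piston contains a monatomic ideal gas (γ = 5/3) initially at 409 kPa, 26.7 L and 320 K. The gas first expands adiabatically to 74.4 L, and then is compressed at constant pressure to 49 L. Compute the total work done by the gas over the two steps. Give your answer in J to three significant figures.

W_total ≈ 6230 J

Step 1 (adiabatic): W = (P₁V₁ − P₂V₂)/(γ−1) = (10920 − 5515)/0.667 = 8108 J.
After step 1: P = 74.12 kPa, V = 74.4 L, T = 161.6 K.
Step 2 (isobaric): W = PΔV = (74.12 kPa)(49 − 74.4 L) = -1883 J.
W_total = 8108 − 1883 = 6226 J.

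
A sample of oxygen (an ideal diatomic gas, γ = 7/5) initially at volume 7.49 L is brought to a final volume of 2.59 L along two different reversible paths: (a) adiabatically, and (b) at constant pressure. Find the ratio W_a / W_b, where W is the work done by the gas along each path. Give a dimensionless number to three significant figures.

Path (a) adiabatic: W = P₁V₁(1 − (V₁/V₂)^(γ−1))/(γ−1) → W_a/(P₁V₁) = -1.323.
Path (b) isobaric: W = P₁(V₂ − V₁) → W_b/(P₁V₁) = -0.6542.
W_a / W_b = -1.323 / -0.6542 = 2.022.

W_a / W_b ≈ 2.02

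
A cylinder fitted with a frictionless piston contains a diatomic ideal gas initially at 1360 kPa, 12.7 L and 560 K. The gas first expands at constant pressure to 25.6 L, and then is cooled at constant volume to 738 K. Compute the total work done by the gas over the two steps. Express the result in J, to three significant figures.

Step 1 (isobaric): W = PΔV = (1360 kPa)(25.6 − 12.7 L) = 17544 J.
Step 2 (isochoric): W = 0 (constant volume).
W_total = 17544 + 0 = 17544 J.

W_total ≈ 17500 J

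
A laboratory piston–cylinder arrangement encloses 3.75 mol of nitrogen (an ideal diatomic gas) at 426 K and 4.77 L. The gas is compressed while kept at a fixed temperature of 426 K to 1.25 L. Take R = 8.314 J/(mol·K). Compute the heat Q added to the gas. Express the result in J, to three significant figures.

Q ≈ -17800 J

Isothermal ⇒ ΔU = 0, so Q = W = nRT ln(V₂/V₁).
Q = (3.75)(8.314)(426) ln(1.25/4.77) = 13282 × -1.339 = -17787 J.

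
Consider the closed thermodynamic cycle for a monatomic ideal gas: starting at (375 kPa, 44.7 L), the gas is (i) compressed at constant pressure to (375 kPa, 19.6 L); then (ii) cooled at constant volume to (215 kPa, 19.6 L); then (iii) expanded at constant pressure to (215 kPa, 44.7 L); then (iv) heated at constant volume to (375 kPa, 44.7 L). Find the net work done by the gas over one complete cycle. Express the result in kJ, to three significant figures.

W_net ≈ -4.02 kJ

Constant-volume legs do no work.
W(i) = (375)(19.6 − 44.7) = -9412 J; W(iii) = (215)(44.7 − 19.6) = 5396 J.
W_net = -9412 + 5396 = -4016 J (the counter-clockwise enclosed area).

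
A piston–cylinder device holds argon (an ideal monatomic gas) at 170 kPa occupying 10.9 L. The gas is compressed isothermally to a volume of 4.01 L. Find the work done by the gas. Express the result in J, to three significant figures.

Isothermal: W = nRT ln(V₂/V₁) = P₁V₁ ln(V₂/V₁).
P₁V₁ = (170 kPa)(10.9 L) = 1853 J.
W = 1853 × ln(4.01/10.9) = 1853 × -1
W_by_gas = -1853 J.

W ≈ -1850 J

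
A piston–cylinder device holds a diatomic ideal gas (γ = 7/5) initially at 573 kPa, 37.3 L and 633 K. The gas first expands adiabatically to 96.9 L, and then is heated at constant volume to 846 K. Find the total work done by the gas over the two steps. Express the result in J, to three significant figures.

W_total ≈ 17000 J

Step 1 (adiabatic): W = (P₁V₁ − P₂V₂)/(γ−1) = (21373 − 14589)/0.4 = 16960 J.
Step 2 (isochoric): W = 0 (constant volume).
W_total = 16960 + 0 = 16960 J.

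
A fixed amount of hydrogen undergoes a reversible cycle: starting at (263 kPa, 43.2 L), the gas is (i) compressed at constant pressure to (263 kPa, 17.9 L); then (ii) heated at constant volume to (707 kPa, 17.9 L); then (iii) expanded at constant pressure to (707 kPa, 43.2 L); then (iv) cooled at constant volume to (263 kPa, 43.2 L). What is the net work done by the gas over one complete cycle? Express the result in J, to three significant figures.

W_net ≈ 11200 J

Constant-volume legs do no work.
W(i) = (263)(17.9 − 43.2) = -6654 J; W(iii) = (707)(43.2 − 17.9) = 17887 J.
W_net = -6654 + 17887 = 11233 J (the clockwise enclosed area).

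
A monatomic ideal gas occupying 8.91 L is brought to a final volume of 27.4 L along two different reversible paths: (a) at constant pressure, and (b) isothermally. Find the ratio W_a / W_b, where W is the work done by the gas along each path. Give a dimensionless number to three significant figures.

Path (a) isobaric: W = P₁(V₂ − V₁) → W_a/(P₁V₁) = 2.075.
Path (b) isothermal: W = P₁V₁ ln(V₂/V₁) → W_b/(P₁V₁) = 1.123.
W_a / W_b = 2.075 / 1.123 = 1.847.

W_a / W_b ≈ 1.85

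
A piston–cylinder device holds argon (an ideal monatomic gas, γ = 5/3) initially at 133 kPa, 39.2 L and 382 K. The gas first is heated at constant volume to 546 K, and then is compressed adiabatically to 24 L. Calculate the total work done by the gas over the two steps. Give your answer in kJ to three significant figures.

W_total ≈ -4.32 kJ

Step 1 (isochoric): W = 0 (constant volume).
After step 1: P = 190.1 kPa (V unchanged).
Step 2 (adiabatic): W = (P₁V₁ − P₂V₂)/(γ−1) = (7452 − 10335)/0.667 = -4325 J.
W_total = 0 − 4325 = -4325 J.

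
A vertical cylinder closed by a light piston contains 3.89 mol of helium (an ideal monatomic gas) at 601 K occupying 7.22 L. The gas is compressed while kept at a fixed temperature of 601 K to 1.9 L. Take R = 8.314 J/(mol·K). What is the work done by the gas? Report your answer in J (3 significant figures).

Isothermal: W = nRT ln(V₂/V₁).
W = (3.89)(8.314)(601) × ln(1.9/7.22)
  = 19437 × -1.335
W_by_gas = -25949 J.

W ≈ -25900 J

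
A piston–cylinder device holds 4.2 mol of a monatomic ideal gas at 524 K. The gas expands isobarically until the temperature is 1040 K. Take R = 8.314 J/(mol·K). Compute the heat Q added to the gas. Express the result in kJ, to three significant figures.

Isobaric: W = nRΔT = (4.2)(8.314)(516) = 18018 J.
ΔU = nCᵥΔT with Cᵥ = 3R/2: ΔU = (4.2)(12.47)(516) = 27027 J.
Q = ΔU + W = 27027 + 18018 = 45045 J.

Q ≈ 45.0 kJ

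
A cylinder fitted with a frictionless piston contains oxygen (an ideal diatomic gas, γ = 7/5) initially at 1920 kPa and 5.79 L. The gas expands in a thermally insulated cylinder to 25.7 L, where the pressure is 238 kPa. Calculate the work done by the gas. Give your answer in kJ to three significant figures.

W ≈ 12.5 kJ

Adiabatic: W = (P₁V₁ − P₂V₂)/(γ − 1) with γ = 7/5.
P₁V₁ = 11117 J, P₂V₂ = 6117 J.
W = (11117 − 6117) / 0.4 = 12501 J.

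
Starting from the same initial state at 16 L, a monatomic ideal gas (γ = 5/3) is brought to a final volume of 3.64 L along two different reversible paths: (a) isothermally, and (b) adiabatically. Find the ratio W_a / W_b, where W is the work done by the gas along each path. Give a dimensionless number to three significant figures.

W_a / W_b ≈ 0.586

Path (a) isothermal: W = P₁V₁ ln(V₂/V₁) → W_a/(P₁V₁) = -1.481.
Path (b) adiabatic: W = P₁V₁(1 − (V₁/V₂)^(γ−1))/(γ−1) → W_b/(P₁V₁) = -2.525.
W_a / W_b = -1.481 / -2.525 = 0.5864.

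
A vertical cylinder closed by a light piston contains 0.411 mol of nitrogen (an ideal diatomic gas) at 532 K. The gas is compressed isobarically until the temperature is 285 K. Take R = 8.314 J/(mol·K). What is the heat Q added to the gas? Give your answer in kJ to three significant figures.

Isobaric: W = nRΔT = (0.411)(8.314)(-247) = -844 J.
ΔU = nCᵥΔT with Cᵥ = 5R/2: ΔU = (0.411)(20.79)(-247) = -2110 J.
Q = ΔU + W = -2110 − 844 = -2954 J.

Q ≈ -2.95 kJ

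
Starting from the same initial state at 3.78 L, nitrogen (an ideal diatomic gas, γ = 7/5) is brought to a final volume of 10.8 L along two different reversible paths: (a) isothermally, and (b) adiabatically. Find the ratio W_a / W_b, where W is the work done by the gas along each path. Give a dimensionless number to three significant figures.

Path (a) isothermal: W = P₁V₁ ln(V₂/V₁) → W_a/(P₁V₁) = 1.05.
Path (b) adiabatic: W = P₁V₁(1 − (V₁/V₂)^(γ−1))/(γ−1) → W_b/(P₁V₁) = 0.8573.
W_a / W_b = 1.05 / 0.8573 = 1.225.

W_a / W_b ≈ 1.22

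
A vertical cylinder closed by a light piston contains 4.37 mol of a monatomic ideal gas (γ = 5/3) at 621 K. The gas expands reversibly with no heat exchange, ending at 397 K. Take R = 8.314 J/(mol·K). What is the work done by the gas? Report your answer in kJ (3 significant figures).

Adiabatic ⇒ Q = 0, so W_by = −ΔU = nCᵥ(T₁ − T₂).
Cᵥ = 3R/2 = 12.47 J/(mol·K).
W = (4.37)(12.47)(621 − 397) = 12208 J.

W ≈ 12.2 kJ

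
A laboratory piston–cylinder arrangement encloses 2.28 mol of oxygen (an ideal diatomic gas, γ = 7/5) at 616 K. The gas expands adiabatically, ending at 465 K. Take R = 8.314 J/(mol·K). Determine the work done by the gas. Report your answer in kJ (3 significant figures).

W ≈ 7.16 kJ

Adiabatic ⇒ Q = 0, so W_by = −ΔU = nCᵥ(T₁ − T₂).
Cᵥ = 5R/2 = 20.79 J/(mol·K).
W = (2.28)(20.79)(616 − 465) = 7156 J.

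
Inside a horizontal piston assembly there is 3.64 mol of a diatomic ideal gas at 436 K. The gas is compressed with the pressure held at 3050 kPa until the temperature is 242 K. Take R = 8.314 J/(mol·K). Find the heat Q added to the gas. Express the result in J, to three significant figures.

Isobaric: W = nRΔT = (3.64)(8.314)(-194) = -5871 J.
ΔU = nCᵥΔT with Cᵥ = 5R/2: ΔU = (3.64)(20.79)(-194) = -14678 J.
Q = ΔU + W = -14678 − 5871 = -20549 J.

Q ≈ -20500 J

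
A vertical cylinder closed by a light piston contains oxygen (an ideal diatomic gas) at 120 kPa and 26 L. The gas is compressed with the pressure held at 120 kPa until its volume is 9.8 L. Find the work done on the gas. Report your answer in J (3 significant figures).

W ≈ 1940 J

Isobaric: W = P ΔV.
W = (120 kPa)(9.8 − 26 L) = (120)(-16.2) = -1944 J.
Work on gas = −W_by = 1944 J.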